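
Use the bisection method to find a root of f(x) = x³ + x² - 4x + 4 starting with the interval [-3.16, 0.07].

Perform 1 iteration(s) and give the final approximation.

f(x) = x³ + x² - 4x + 4
Initial interval: [-3.16, 0.07]

Iteration 1:
  c_1 = (-3.160000 + 0.070000)/2 = -1.545000
  f(c_1) = f(-1.545000) = 8.879071
  f(a) × f(c) < 0, new interval: [-3.160000, -1.545000]

After 1 iteration(s), the approximation is c_1 = -1.545000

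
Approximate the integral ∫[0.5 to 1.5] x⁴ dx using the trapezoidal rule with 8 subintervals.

f(x) = x⁴
a = 0.5, b = 1.5, n = 8
h = (b - a)/n = 0.125000

Trapezoidal rule: (h/2)[f(x₀) + 2f(x₁) + 2f(x₂) + ... + f(xₙ)]

x_0 = 0.5000, f(x_0) = 0.062500, coefficient = 1
x_1 = 0.6250, f(x_1) = 0.152588, coefficient = 2
x_2 = 0.7500, f(x_2) = 0.316406, coefficient = 2
x_3 = 0.8750, f(x_3) = 0.586182, coefficient = 2
x_4 = 1.0000, f(x_4) = 1.000000, coefficient = 2
x_5 = 1.1250, f(x_5) = 1.601807, coefficient = 2
x_6 = 1.2500, f(x_6) = 2.441406, coefficient = 2
x_7 = 1.3750, f(x_7) = 3.574463, coefficient = 2
x_8 = 1.5000, f(x_8) = 5.062500, coefficient = 1

I ≈ (0.125000/2) × 24.470703 = 1.529419
Exact value: 1.512500
Error: 0.016919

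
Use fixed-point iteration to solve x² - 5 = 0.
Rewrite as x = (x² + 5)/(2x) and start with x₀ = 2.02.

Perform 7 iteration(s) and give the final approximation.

Equation: x² - 5 = 0
Fixed-point form: x = (x² + 5)/(2x)
x₀ = 2.02

x_1 = g(2.020000) = 2.247624
x_2 = g(2.247624) = 2.236098
x_3 = g(2.236098) = 2.236068
x_4 = g(2.236068) = 2.236068
x_5 = g(2.236068) = 2.236068
x_6 = g(2.236068) = 2.236068
x_7 = g(2.236068) = 2.236068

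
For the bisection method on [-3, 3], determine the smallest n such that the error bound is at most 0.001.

We need (b-a)/2^n ≤ 0.001
(3 - (-3))/2^n ≤ 0.001
6/2^n ≤ 0.001
2^n ≥ 6000
n ≥ log₂(6000) = 12.55
n ≥ 13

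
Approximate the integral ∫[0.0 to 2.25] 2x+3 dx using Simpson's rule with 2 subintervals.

f(x) = 2x+3
a = 0.0, b = 2.25, n = 2
h = (b - a)/n = 1.125000

Simpson's rule: (h/3)[f(x₀) + 4f(x₁) + 2f(x₂) + ... + f(xₙ)]

x_0 = 0.0000, f(x_0) = 3.000000, coefficient = 1
x_1 = 1.1250, f(x_1) = 5.250000, coefficient = 4
x_2 = 2.2500, f(x_2) = 7.500000, coefficient = 1

I ≈ (1.125000/3) × 31.500000 = 11.812500
Exact value: 11.812500
Error: 0.000000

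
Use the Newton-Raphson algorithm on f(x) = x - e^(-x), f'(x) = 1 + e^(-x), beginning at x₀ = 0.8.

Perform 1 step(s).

f(x) = x - e^(-x)
f'(x) = 1 + e^(-x)
x₀ = 0.8

Newton-Raphson formula: x_{n+1} = x_n - f(x_n)/f'(x_n)

Iteration 1:
  f(0.800000) = 0.350671
  f'(0.800000) = 1.449329
  x_1 = 0.800000 - 0.350671/1.449329 = 0.558046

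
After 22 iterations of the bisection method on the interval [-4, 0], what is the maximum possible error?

Bisection error bound: |error| ≤ (b-a)/2^n
|error| ≤ (0 - (-4))/2^22 = 4/2^22
|error| ≤ 0.0000009537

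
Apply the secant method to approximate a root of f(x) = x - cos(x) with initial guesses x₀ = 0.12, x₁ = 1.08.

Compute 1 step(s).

f(x) = x - cos(x)
x₀ = 0.12, x₁ = 1.08

Secant formula: x_{n+1} = x_n - f(x_n)(x_n - x_{n-1})/(f(x_n) - f(x_{n-1}))

Iteration 1:
  f(0.120000) = -0.872809
  f(1.080000) = 0.608672
  x_2 = 1.080000 - 0.608672×(1.080000 - 0.120000)/(0.608672 - (-0.872809))
       = 0.685580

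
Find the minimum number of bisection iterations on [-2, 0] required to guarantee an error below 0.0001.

We need (b-a)/2^n ≤ 0.0001
(0 - (-2))/2^n ≤ 0.0001
2/2^n ≤ 0.0001
2^n ≥ 20000
n ≥ log₂(20000) = 14.29
n ≥ 15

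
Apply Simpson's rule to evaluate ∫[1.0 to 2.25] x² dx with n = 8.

f(x) = x²
a = 1.0, b = 2.25, n = 8
h = (b - a)/n = 0.156250

Simpson's rule: (h/3)[f(x₀) + 4f(x₁) + 2f(x₂) + ... + f(xₙ)]

x_0 = 1.0000, f(x_0) = 1.000000, coefficient = 1
x_1 = 1.1562, f(x_1) = 1.336914, coefficient = 4
x_2 = 1.3125, f(x_2) = 1.722656, coefficient = 2
x_3 = 1.4688, f(x_3) = 2.157227, coefficient = 4
x_4 = 1.6250, f(x_4) = 2.640625, coefficient = 2
x_5 = 1.7812, f(x_5) = 3.172852, coefficient = 4
x_6 = 1.9375, f(x_6) = 3.753906, coefficient = 2
x_7 = 2.0938, f(x_7) = 4.383789, coefficient = 4
x_8 = 2.2500, f(x_8) = 5.062500, coefficient = 1

I ≈ (0.156250/3) × 66.500000 = 3.463542
Exact value: 3.463542
Error: 0.000000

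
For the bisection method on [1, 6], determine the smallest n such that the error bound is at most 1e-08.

We need (b-a)/2^n ≤ 1e-08
(6 - 1)/2^n ≤ 1e-08
5/2^n ≤ 1e-08
2^n ≥ 500000000
n ≥ log₂(500000000) = 28.90
n ≥ 29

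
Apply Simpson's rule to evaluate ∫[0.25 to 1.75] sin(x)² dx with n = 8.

f(x) = sin(x)²
a = 0.25, b = 1.75, n = 8
h = (b - a)/n = 0.187500

Simpson's rule: (h/3)[f(x₀) + 4f(x₁) + 2f(x₂) + ... + f(xₙ)]

x_0 = 0.2500, f(x_0) = 0.061209, coefficient = 1
x_1 = 0.4375, f(x_1) = 0.179502, coefficient = 4
x_2 = 0.6250, f(x_2) = 0.342339, coefficient = 2
x_3 = 0.8125, f(x_3) = 0.527089, coefficient = 4
x_4 = 1.0000, f(x_4) = 0.708073, coefficient = 2
x_5 = 1.1875, f(x_5) = 0.860139, coefficient = 4
x_6 = 1.3750, f(x_6) = 0.962151, coefficient = 2
x_7 = 1.5625, f(x_7) = 0.999931, coefficient = 4
x_8 = 1.7500, f(x_8) = 0.968228, coefficient = 1

I ≈ (0.187500/3) × 15.321206 = 0.957575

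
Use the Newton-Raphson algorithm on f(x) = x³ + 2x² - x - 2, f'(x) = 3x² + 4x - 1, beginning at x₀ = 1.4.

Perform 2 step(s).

f(x) = x³ + 2x² - x - 2
f'(x) = 3x² + 4x - 1
x₀ = 1.4

Newton-Raphson formula: x_{n+1} = x_n - f(x_n)/f'(x_n)

Iteration 1:
  f(1.400000) = 3.264000
  f'(1.400000) = 10.480000
  x_1 = 1.400000 - 3.264000/10.480000 = 1.088550
Iteration 2:
  f(1.088550) = 0.571197
  f'(1.088550) = 6.909019
  x_2 = 1.088550 - 0.571197/6.909019 = 1.005875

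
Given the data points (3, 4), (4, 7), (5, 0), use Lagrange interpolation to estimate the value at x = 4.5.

Lagrange interpolation formula:
P(x) = Σ yᵢ × Lᵢ(x)
where Lᵢ(x) = Π_{j≠i} (x - xⱼ)/(xᵢ - xⱼ)

L_0(4.5) = (4.5 - 4)/(3 - 4) × (4.5 - 5)/(3 - 5) = -0.125000
L_1(4.5) = (4.5 - 3)/(4 - 3) × (4.5 - 5)/(4 - 5) = 0.750000
L_2(4.5) = (4.5 - 3)/(5 - 3) × (4.5 - 4)/(5 - 4) = 0.375000

P(4.5) = 4×L_0(4.5) + 7×L_1(4.5) + 0×L_2(4.5)
P(4.5) = 4.750000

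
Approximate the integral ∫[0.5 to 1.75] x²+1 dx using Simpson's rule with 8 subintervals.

f(x) = x²+1
a = 0.5, b = 1.75, n = 8
h = (b - a)/n = 0.156250

Simpson's rule: (h/3)[f(x₀) + 4f(x₁) + 2f(x₂) + ... + f(xₙ)]

x_0 = 0.5000, f(x_0) = 1.250000, coefficient = 1
x_1 = 0.6562, f(x_1) = 1.430664, coefficient = 4
x_2 = 0.8125, f(x_2) = 1.660156, coefficient = 2
x_3 = 0.9688, f(x_3) = 1.938477, coefficient = 4
x_4 = 1.1250, f(x_4) = 2.265625, coefficient = 2
x_5 = 1.2812, f(x_5) = 2.641602, coefficient = 4
x_6 = 1.4375, f(x_6) = 3.066406, coefficient = 2
x_7 = 1.5938, f(x_7) = 3.540039, coefficient = 4
x_8 = 1.7500, f(x_8) = 4.062500, coefficient = 1

I ≈ (0.156250/3) × 57.500000 = 2.994792
Exact value: 2.994792
Error: 0.000000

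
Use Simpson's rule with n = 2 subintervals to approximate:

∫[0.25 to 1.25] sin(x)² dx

f(x) = sin(x)²
a = 0.25, b = 1.25, n = 2
h = (b - a)/n = 0.500000

Simpson's rule: (h/3)[f(x₀) + 4f(x₁) + 2f(x₂) + ... + f(xₙ)]

x_0 = 0.2500, f(x_0) = 0.061209, coefficient = 1
x_1 = 0.7500, f(x_1) = 0.464631, coefficient = 4
x_2 = 1.2500, f(x_2) = 0.900572, coefficient = 1

I ≈ (0.500000/3) × 2.820306 = 0.470051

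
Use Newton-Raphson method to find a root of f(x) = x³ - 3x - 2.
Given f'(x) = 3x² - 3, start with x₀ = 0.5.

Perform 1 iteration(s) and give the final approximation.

f(x) = x³ - 3x - 2
f'(x) = 3x² - 3
x₀ = 0.5

Newton-Raphson formula: x_{n+1} = x_n - f(x_n)/f'(x_n)

Iteration 1:
  f(0.500000) = -3.375000
  f'(0.500000) = -2.250000
  x_1 = 0.500000 - (-3.375000)/(-2.250000) = -1.000000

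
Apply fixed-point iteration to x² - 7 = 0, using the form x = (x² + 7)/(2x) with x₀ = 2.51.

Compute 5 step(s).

Equation: x² - 7 = 0
Fixed-point form: x = (x² + 7)/(2x)
x₀ = 2.51

x_1 = g(2.510000) = 2.649422
x_2 = g(2.649422) = 2.645754
x_3 = g(2.645754) = 2.645751
x_4 = g(2.645751) = 2.645751
x_5 = g(2.645751) = 2.645751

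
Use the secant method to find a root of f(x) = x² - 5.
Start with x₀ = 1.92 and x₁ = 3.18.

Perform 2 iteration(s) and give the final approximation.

f(x) = x² - 5
x₀ = 1.92, x₁ = 3.18

Secant formula: x_{n+1} = x_n - f(x_n)(x_n - x_{n-1})/(f(x_n) - f(x_{n-1}))

Iteration 1:
  f(1.920000) = -1.313600
  f(3.180000) = 5.112400
  x_2 = 3.180000 - 5.112400×(3.180000 - 1.920000)/(5.112400 - (-1.313600))
       = 2.177569
Iteration 2:
  f(3.180000) = 5.112400
  f(2.177569) = -0.258195
  x_3 = 2.177569 - (-0.258195)×(2.177569 - 3.180000)/(-0.258195 - 5.112400)
       = 2.225761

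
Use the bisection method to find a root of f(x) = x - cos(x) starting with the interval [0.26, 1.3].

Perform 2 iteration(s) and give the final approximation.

f(x) = x - cos(x)
Initial interval: [0.26, 1.3]

Iteration 1:
  c_1 = (0.260000 + 1.300000)/2 = 0.780000
  f(c_1) = f(0.780000) = 0.069086
  f(a) × f(c) < 0, new interval: [0.260000, 0.780000]
Iteration 2:
  c_2 = (0.260000 + 0.780000)/2 = 0.520000
  f(c_2) = f(0.520000) = -0.347819
  f(a) × f(c) ≥ 0, new interval: [0.520000, 0.780000]

After 2 iteration(s), the approximation is c_2 = 0.520000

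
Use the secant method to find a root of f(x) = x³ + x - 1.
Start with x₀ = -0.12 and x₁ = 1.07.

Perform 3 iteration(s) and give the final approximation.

f(x) = x³ + x - 1
x₀ = -0.12, x₁ = 1.07

Secant formula: x_{n+1} = x_n - f(x_n)(x_n - x_{n-1})/(f(x_n) - f(x_{n-1}))

Iteration 1:
  f(-0.120000) = -1.121728
  f(1.070000) = 1.295043
  x_2 = 1.070000 - 1.295043×(1.070000 - (-0.120000))/(1.295043 - (-1.121728))
       = 0.432330
Iteration 2:
  f(1.070000) = 1.295043
  f(0.432330) = -0.486863
  x_3 = 0.432330 - (-0.486863)×(0.432330 - 1.070000)/(-0.486863 - 1.295043)
       = 0.606558
Iteration 3:
  f(0.432330) = -0.486863
  f(0.606558) = -0.170281
  x_4 = 0.606558 - (-0.170281)×(0.606558 - 0.432330)/(-0.170281 - (-0.486863))
       = 0.700271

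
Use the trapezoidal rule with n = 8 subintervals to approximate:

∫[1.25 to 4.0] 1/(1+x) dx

f(x) = 1/(1+x)
a = 1.25, b = 4.0, n = 8
h = (b - a)/n = 0.343750

Trapezoidal rule: (h/2)[f(x₀) + 2f(x₁) + 2f(x₂) + ... + f(xₙ)]

x_0 = 1.2500, f(x_0) = 0.444444, coefficient = 1
x_1 = 1.5938, f(x_1) = 0.385542, coefficient = 2
x_2 = 1.9375, f(x_2) = 0.340426, coefficient = 2
x_3 = 2.2812, f(x_3) = 0.304762, coefficient = 2
x_4 = 2.6250, f(x_4) = 0.275862, coefficient = 2
x_5 = 2.9688, f(x_5) = 0.251969, coefficient = 2
x_6 = 3.3125, f(x_6) = 0.231884, coefficient = 2
x_7 = 3.6562, f(x_7) = 0.214765, coefficient = 2
x_8 = 4.0000, f(x_8) = 0.200000, coefficient = 1

I ≈ (0.343750/2) × 4.654863 = 0.800055
Exact value: 0.798508
Error: 0.001547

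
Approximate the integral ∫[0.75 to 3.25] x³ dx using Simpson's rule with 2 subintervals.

f(x) = x³
a = 0.75, b = 3.25, n = 2
h = (b - a)/n = 1.250000

Simpson's rule: (h/3)[f(x₀) + 4f(x₁) + 2f(x₂) + ... + f(xₙ)]

x_0 = 0.7500, f(x_0) = 0.421875, coefficient = 1
x_1 = 2.0000, f(x_1) = 8.000000, coefficient = 4
x_2 = 3.2500, f(x_2) = 34.328125, coefficient = 1

I ≈ (1.250000/3) × 66.750000 = 27.812500
Exact value: 27.812500
Error: 0.000000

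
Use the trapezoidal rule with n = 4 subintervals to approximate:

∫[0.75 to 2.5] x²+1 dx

f(x) = x²+1
a = 0.75, b = 2.5, n = 4
h = (b - a)/n = 0.437500

Trapezoidal rule: (h/2)[f(x₀) + 2f(x₁) + 2f(x₂) + ... + f(xₙ)]

x_0 = 0.7500, f(x_0) = 1.562500, coefficient = 1
x_1 = 1.1875, f(x_1) = 2.410156, coefficient = 2
x_2 = 1.6250, f(x_2) = 3.640625, coefficient = 2
x_3 = 2.0625, f(x_3) = 5.253906, coefficient = 2
x_4 = 2.5000, f(x_4) = 7.250000, coefficient = 1

I ≈ (0.437500/2) × 31.421875 = 6.873535
Exact value: 6.817708
Error: 0.055827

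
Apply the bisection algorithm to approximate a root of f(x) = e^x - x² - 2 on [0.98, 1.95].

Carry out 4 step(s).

f(x) = e^x - x² - 2
Initial interval: [0.98, 1.95]

Iteration 1:
  c_1 = (0.980000 + 1.950000)/2 = 1.465000
  f(c_1) = f(1.465000) = 0.181318
  f(a) × f(c) < 0, new interval: [0.980000, 1.465000]
Iteration 2:
  c_2 = (0.980000 + 1.465000)/2 = 1.222500
  f(c_2) = f(1.222500) = -0.098840
  f(a) × f(c) ≥ 0, new interval: [1.222500, 1.465000]
Iteration 3:
  c_3 = (1.222500 + 1.465000)/2 = 1.343750
  f(c_3) = f(1.343750) = 0.027728
  f(a) × f(c) < 0, new interval: [1.222500, 1.343750]
Iteration 4:
  c_4 = (1.222500 + 1.343750)/2 = 1.283125
  f(c_4) = f(1.283125) = -0.038513
  f(a) × f(c) ≥ 0, new interval: [1.283125, 1.343750]

After 4 iteration(s), the approximation is c_4 = 1.283125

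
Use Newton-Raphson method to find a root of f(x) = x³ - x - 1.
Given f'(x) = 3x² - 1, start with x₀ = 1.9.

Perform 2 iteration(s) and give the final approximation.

f(x) = x³ - x - 1
f'(x) = 3x² - 1
x₀ = 1.9

Newton-Raphson formula: x_{n+1} = x_n - f(x_n)/f'(x_n)

Iteration 1:
  f(1.900000) = 3.959000
  f'(1.900000) = 9.830000
  x_1 = 1.900000 - 3.959000/9.830000 = 1.497253
Iteration 2:
  f(1.497253) = 0.859240
  f'(1.497253) = 5.725302
  x_2 = 1.497253 - 0.859240/5.725302 = 1.347176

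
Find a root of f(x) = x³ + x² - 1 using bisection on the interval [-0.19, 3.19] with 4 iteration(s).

f(x) = x³ + x² - 1
Initial interval: [-0.19, 3.19]

Iteration 1:
  c_1 = (-0.190000 + 3.190000)/2 = 1.500000
  f(c_1) = f(1.500000) = 4.625000
  f(a) × f(c) < 0, new interval: [-0.190000, 1.500000]
Iteration 2:
  c_2 = (-0.190000 + 1.500000)/2 = 0.655000
  f(c_2) = f(0.655000) = -0.289964
  f(a) × f(c) ≥ 0, new interval: [0.655000, 1.500000]
Iteration 3:
  c_3 = (0.655000 + 1.500000)/2 = 1.077500
  f(c_3) = f(1.077500) = 1.411990
  f(a) × f(c) < 0, new interval: [0.655000, 1.077500]
Iteration 4:
  c_4 = (0.655000 + 1.077500)/2 = 0.866250
  f(c_4) = f(0.866250) = 0.400414
  f(a) × f(c) < 0, new interval: [0.655000, 0.866250]

After 4 iteration(s), the approximation is c_4 = 0.866250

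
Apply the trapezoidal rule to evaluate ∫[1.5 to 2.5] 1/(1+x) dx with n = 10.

f(x) = 1/(1+x)
a = 1.5, b = 2.5, n = 10
h = (b - a)/n = 0.100000

Trapezoidal rule: (h/2)[f(x₀) + 2f(x₁) + 2f(x₂) + ... + f(xₙ)]

x_0 = 1.5000, f(x_0) = 0.400000, coefficient = 1
x_1 = 1.6000, f(x_1) = 0.384615, coefficient = 2
x_2 = 1.7000, f(x_2) = 0.370370, coefficient = 2
x_3 = 1.8000, f(x_3) = 0.357143, coefficient = 2
x_4 = 1.9000, f(x_4) = 0.344828, coefficient = 2
x_5 = 2.0000, f(x_5) = 0.333333, coefficient = 2
x_6 = 2.1000, f(x_6) = 0.322581, coefficient = 2
x_7 = 2.2000, f(x_7) = 0.312500, coefficient = 2
x_8 = 2.3000, f(x_8) = 0.303030, coefficient = 2
x_9 = 2.4000, f(x_9) = 0.294118, coefficient = 2
x_10 = 2.5000, f(x_10) = 0.285714, coefficient = 1

I ≈ (0.100000/2) × 6.730751 = 0.336538
Exact value: 0.336472
Error: 0.000065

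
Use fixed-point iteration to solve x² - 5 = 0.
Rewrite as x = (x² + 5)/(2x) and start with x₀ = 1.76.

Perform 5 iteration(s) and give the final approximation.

Equation: x² - 5 = 0
Fixed-point form: x = (x² + 5)/(2x)
x₀ = 1.76

x_1 = g(1.760000) = 2.300455
x_2 = g(2.300455) = 2.236969
x_3 = g(2.236969) = 2.236068
x_4 = g(2.236068) = 2.236068
x_5 = g(2.236068) = 2.236068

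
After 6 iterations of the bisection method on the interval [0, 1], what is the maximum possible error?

Bisection error bound: |error| ≤ (b-a)/2^n
|error| ≤ (1 - 0)/2^6 = 1/2^6
|error| ≤ 0.0156250000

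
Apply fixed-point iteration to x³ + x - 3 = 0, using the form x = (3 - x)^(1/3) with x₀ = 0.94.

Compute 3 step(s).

Equation: x³ + x - 3 = 0
Fixed-point form: x = (3 - x)^(1/3)
x₀ = 0.94

x_1 = g(0.940000) = 1.272396
x_2 = g(1.272396) = 1.199908
x_3 = g(1.199908) = 1.216461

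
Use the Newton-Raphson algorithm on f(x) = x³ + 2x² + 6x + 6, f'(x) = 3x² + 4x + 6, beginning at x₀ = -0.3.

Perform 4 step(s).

f(x) = x³ + 2x² + 6x + 6
f'(x) = 3x² + 4x + 6
x₀ = -0.3

Newton-Raphson formula: x_{n+1} = x_n - f(x_n)/f'(x_n)

Iteration 1:
  f(-0.300000) = 4.353000
  f'(-0.300000) = 5.070000
  x_1 = -0.300000 - 4.353000/5.070000 = -1.158580
Iteration 2:
  f(-1.158580) = 0.177965
  f'(-1.158580) = 5.392602
  x_2 = -1.158580 - 0.177965/5.392602 = -1.191582
Iteration 3:
  f(-1.191582) = -0.001643
  f'(-1.191582) = 5.493274
  x_3 = -1.191582 - (-0.001643)/5.493274 = -1.191282
Iteration 4:
  f(-1.191282) = 0.000000
  f'(-1.191282) = 5.492332
  x_4 = -1.191282 - 0.000000/5.492332 = -1.191282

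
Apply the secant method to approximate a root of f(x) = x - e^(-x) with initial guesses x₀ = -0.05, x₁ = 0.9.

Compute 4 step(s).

f(x) = x - e^(-x)
x₀ = -0.05, x₁ = 0.9

Secant formula: x_{n+1} = x_n - f(x_n)(x_n - x_{n-1})/(f(x_n) - f(x_{n-1}))

Iteration 1:
  f(-0.050000) = -1.101271
  f(0.900000) = 0.493430
  x_2 = 0.900000 - 0.493430×(0.900000 - (-0.050000))/(0.493430 - (-1.101271))
       = 0.606052
Iteration 2:
  f(0.900000) = 0.493430
  f(0.606052) = 0.060552
  x_3 = 0.606052 - 0.060552×(0.606052 - 0.900000)/(0.060552 - 0.493430)
       = 0.564934
Iteration 3:
  f(0.606052) = 0.060552
  f(0.564934) = -0.003464
  x_4 = 0.564934 - (-0.003464)×(0.564934 - 0.606052)/(-0.003464 - 0.060552)
       = 0.567159
Iteration 4:
  f(0.564934) = -0.003464
  f(0.567159) = 0.000024
  x_5 = 0.567159 - 0.000024×(0.567159 - 0.564934)/(0.000024 - (-0.003464))
       = 0.567143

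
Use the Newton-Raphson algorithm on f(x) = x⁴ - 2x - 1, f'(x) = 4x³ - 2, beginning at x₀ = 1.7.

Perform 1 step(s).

f(x) = x⁴ - 2x - 1
f'(x) = 4x³ - 2
x₀ = 1.7

Newton-Raphson formula: x_{n+1} = x_n - f(x_n)/f'(x_n)

Iteration 1:
  f(1.700000) = 3.952100
  f'(1.700000) = 17.652000
  x_1 = 1.700000 - 3.952100/17.652000 = 1.476110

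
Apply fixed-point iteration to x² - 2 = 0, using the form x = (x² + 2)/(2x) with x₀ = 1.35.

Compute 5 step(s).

Equation: x² - 2 = 0
Fixed-point form: x = (x² + 2)/(2x)
x₀ = 1.35

x_1 = g(1.350000) = 1.415741
x_2 = g(1.415741) = 1.414214
x_3 = g(1.414214) = 1.414214
x_4 = g(1.414214) = 1.414214
x_5 = g(1.414214) = 1.414214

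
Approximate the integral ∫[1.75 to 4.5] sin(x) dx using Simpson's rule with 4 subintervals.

f(x) = sin(x)
a = 1.75, b = 4.5, n = 4
h = (b - a)/n = 0.687500

Simpson's rule: (h/3)[f(x₀) + 4f(x₁) + 2f(x₂) + ... + f(xₙ)]

x_0 = 1.7500, f(x_0) = 0.983986, coefficient = 1
x_1 = 2.4375, f(x_1) = 0.647343, coefficient = 4
x_2 = 3.1250, f(x_2) = 0.016592, coefficient = 2
x_3 = 3.8125, f(x_3) = -0.621697, coefficient = 4
x_4 = 4.5000, f(x_4) = -0.977530, coefficient = 1

I ≈ (0.687500/3) × 0.142222 = 0.032593
Exact value: 0.032550
Error: 0.000043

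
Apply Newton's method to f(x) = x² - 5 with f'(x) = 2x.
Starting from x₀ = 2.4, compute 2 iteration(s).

f(x) = x² - 5
f'(x) = 2x
x₀ = 2.4

Newton-Raphson formula: x_{n+1} = x_n - f(x_n)/f'(x_n)

Iteration 1:
  f(2.400000) = 0.760000
  f'(2.400000) = 4.800000
  x_1 = 2.400000 - 0.760000/4.800000 = 2.241667
Iteration 2:
  f(2.241667) = 0.025069
  f'(2.241667) = 4.483333
  x_2 = 2.241667 - 0.025069/4.483333 = 2.236075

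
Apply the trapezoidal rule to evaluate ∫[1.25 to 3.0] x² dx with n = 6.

f(x) = x²
a = 1.25, b = 3.0, n = 6
h = (b - a)/n = 0.291667

Trapezoidal rule: (h/2)[f(x₀) + 2f(x₁) + 2f(x₂) + ... + f(xₙ)]

x_0 = 1.2500, f(x_0) = 1.562500, coefficient = 1
x_1 = 1.5417, f(x_1) = 2.376736, coefficient = 2
x_2 = 1.8333, f(x_2) = 3.361111, coefficient = 2
x_3 = 2.1250, f(x_3) = 4.515625, coefficient = 2
x_4 = 2.4167, f(x_4) = 5.840278, coefficient = 2
x_5 = 2.7083, f(x_5) = 7.335069, coefficient = 2
x_6 = 3.0000, f(x_6) = 9.000000, coefficient = 1

I ≈ (0.291667/2) × 57.420139 = 8.373770
Exact value: 8.348958
Error: 0.024812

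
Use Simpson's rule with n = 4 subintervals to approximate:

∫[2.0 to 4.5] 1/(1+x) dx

f(x) = 1/(1+x)
a = 2.0, b = 4.5, n = 4
h = (b - a)/n = 0.625000

Simpson's rule: (h/3)[f(x₀) + 4f(x₁) + 2f(x₂) + ... + f(xₙ)]

x_0 = 2.0000, f(x_0) = 0.333333, coefficient = 1
x_1 = 2.6250, f(x_1) = 0.275862, coefficient = 4
x_2 = 3.2500, f(x_2) = 0.235294, coefficient = 2
x_3 = 3.8750, f(x_3) = 0.205128, coefficient = 4
x_4 = 4.5000, f(x_4) = 0.181818, coefficient = 1

I ≈ (0.625000/3) × 2.909701 = 0.606188
Exact value: 0.606136
Error: 0.000052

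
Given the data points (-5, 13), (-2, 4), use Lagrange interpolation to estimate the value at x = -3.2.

Lagrange interpolation formula:
P(x) = Σ yᵢ × Lᵢ(x)
where Lᵢ(x) = Π_{j≠i} (x - xⱼ)/(xᵢ - xⱼ)

L_0(-3.2) = (-3.2 - (-2))/(-5 - (-2)) = 0.400000
L_1(-3.2) = (-3.2 - (-5))/(-2 - (-5)) = 0.600000

P(-3.2) = 13×L_0(-3.2) + 4×L_1(-3.2)
P(-3.2) = 7.600000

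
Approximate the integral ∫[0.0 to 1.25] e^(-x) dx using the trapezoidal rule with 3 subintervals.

f(x) = e^(-x)
a = 0.0, b = 1.25, n = 3
h = (b - a)/n = 0.416667

Trapezoidal rule: (h/2)[f(x₀) + 2f(x₁) + 2f(x₂) + ... + f(xₙ)]

x_0 = 0.0000, f(x_0) = 1.000000, coefficient = 1
x_1 = 0.4167, f(x_1) = 0.659241, coefficient = 2
x_2 = 0.8333, f(x_2) = 0.434598, coefficient = 2
x_3 = 1.2500, f(x_3) = 0.286505, coefficient = 1

I ≈ (0.416667/2) × 3.474182 = 0.723788
Exact value: 0.713495
Error: 0.010293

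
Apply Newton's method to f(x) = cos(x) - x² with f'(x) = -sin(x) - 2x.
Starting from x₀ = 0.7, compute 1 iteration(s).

f(x) = cos(x) - x²
f'(x) = -sin(x) - 2x
x₀ = 0.7

Newton-Raphson formula: x_{n+1} = x_n - f(x_n)/f'(x_n)

Iteration 1:
  f(0.700000) = 0.274842
  f'(0.700000) = -2.044218
  x_1 = 0.700000 - 0.274842/(-2.044218) = 0.834449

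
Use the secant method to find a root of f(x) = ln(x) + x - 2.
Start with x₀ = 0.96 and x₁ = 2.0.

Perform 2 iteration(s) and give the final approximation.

f(x) = ln(x) + x - 2
x₀ = 0.96, x₁ = 2.0

Secant formula: x_{n+1} = x_n - f(x_n)(x_n - x_{n-1})/(f(x_n) - f(x_{n-1}))

Iteration 1:
  f(0.960000) = -1.080822
  f(2.000000) = 0.693147
  x_2 = 2.000000 - 0.693147×(2.000000 - 0.960000)/(0.693147 - (-1.080822))
       = 1.593638
Iteration 2:
  f(2.000000) = 0.693147
  f(1.593638) = 0.059658
  x_3 = 1.593638 - 0.059658×(1.593638 - 2.000000)/(0.059658 - 0.693147)
       = 1.555370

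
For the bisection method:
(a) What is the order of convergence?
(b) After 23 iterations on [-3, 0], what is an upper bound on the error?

(a) Bisection has linear (order 1) convergence; the error is halved each step.

(b) Error bound = (b-a)/2^n = (0 - (-3))/2^{23}
    = 3/2^{23}

(a) 1 (linear); (b) error ≤ 3.58e-07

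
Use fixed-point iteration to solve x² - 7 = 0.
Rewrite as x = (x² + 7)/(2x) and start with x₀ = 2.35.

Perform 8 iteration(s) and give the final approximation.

Equation: x² - 7 = 0
Fixed-point form: x = (x² + 7)/(2x)
x₀ = 2.35

x_1 = g(2.350000) = 2.664362
x_2 = g(2.664362) = 2.645816
x_3 = g(2.645816) = 2.645751
x_4 = g(2.645751) = 2.645751
x_5 = g(2.645751) = 2.645751
x_6 = g(2.645751) = 2.645751
x_7 = g(2.645751) = 2.645751
x_8 = g(2.645751) = 2.645751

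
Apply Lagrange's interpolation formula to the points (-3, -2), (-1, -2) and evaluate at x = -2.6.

Lagrange interpolation formula:
P(x) = Σ yᵢ × Lᵢ(x)
where Lᵢ(x) = Π_{j≠i} (x - xⱼ)/(xᵢ - xⱼ)

L_0(-2.6) = (-2.6 - (-1))/(-3 - (-1)) = 0.800000
L_1(-2.6) = (-2.6 - (-3))/(-1 - (-3)) = 0.200000

P(-2.6) = (-2)×L_0(-2.6) + (-2)×L_1(-2.6)
P(-2.6) = -2.000000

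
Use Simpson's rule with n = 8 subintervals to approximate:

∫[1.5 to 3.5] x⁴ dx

f(x) = x⁴
a = 1.5, b = 3.5, n = 8
h = (b - a)/n = 0.250000

Simpson's rule: (h/3)[f(x₀) + 4f(x₁) + 2f(x₂) + ... + f(xₙ)]

x_0 = 1.5000, f(x_0) = 5.062500, coefficient = 1
x_1 = 1.7500, f(x_1) = 9.378906, coefficient = 4
x_2 = 2.0000, f(x_2) = 16.000000, coefficient = 2
x_3 = 2.2500, f(x_3) = 25.628906, coefficient = 4
x_4 = 2.5000, f(x_4) = 39.062500, coefficient = 2
x_5 = 2.7500, f(x_5) = 57.191406, coefficient = 4
x_6 = 3.0000, f(x_6) = 81.000000, coefficient = 2
x_7 = 3.2500, f(x_7) = 111.566406, coefficient = 4
x_8 = 3.5000, f(x_8) = 150.062500, coefficient = 1

I ≈ (0.250000/3) × 1242.312500 = 103.526042
Exact value: 103.525000
Error: 0.001042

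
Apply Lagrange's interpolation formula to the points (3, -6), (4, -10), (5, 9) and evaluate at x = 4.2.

Lagrange interpolation formula:
P(x) = Σ yᵢ × Lᵢ(x)
where Lᵢ(x) = Π_{j≠i} (x - xⱼ)/(xᵢ - xⱼ)

L_0(4.2) = (4.2 - 4)/(3 - 4) × (4.2 - 5)/(3 - 5) = -0.080000
L_1(4.2) = (4.2 - 3)/(4 - 3) × (4.2 - 5)/(4 - 5) = 0.960000
L_2(4.2) = (4.2 - 3)/(5 - 3) × (4.2 - 4)/(5 - 4) = 0.120000

P(4.2) = (-6)×L_0(4.2) + (-10)×L_1(4.2) + 9×L_2(4.2)
P(4.2) = -8.040000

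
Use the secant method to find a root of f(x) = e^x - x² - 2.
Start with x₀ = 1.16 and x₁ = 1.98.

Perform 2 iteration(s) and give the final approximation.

f(x) = e^x - x² - 2
x₀ = 1.16, x₁ = 1.98

Secant formula: x_{n+1} = x_n - f(x_n)(x_n - x_{n-1})/(f(x_n) - f(x_{n-1}))

Iteration 1:
  f(1.160000) = -0.155667
  f(1.980000) = 1.322343
  x_2 = 1.980000 - 1.322343×(1.980000 - 1.160000)/(1.322343 - (-0.155667))
       = 1.246364
Iteration 2:
  f(1.980000) = 1.322343
  f(1.246364) = -0.075748
  x_3 = 1.246364 - (-0.075748)×(1.246364 - 1.980000)/(-0.075748 - 1.322343)
       = 1.286112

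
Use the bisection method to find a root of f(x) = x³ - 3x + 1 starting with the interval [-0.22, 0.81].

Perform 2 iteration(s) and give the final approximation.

f(x) = x³ - 3x + 1
Initial interval: [-0.22, 0.81]

Iteration 1:
  c_1 = (-0.220000 + 0.810000)/2 = 0.295000
  f(c_1) = f(0.295000) = 0.140672
  f(a) × f(c) ≥ 0, new interval: [0.295000, 0.810000]
Iteration 2:
  c_2 = (0.295000 + 0.810000)/2 = 0.552500
  f(c_2) = f(0.552500) = -0.488846
  f(a) × f(c) < 0, new interval: [0.295000, 0.552500]

After 2 iteration(s), the approximation is c_2 = 0.552500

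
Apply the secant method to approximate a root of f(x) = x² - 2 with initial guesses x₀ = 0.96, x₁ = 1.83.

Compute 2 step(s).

f(x) = x² - 2
x₀ = 0.96, x₁ = 1.83

Secant formula: x_{n+1} = x_n - f(x_n)(x_n - x_{n-1})/(f(x_n) - f(x_{n-1}))

Iteration 1:
  f(0.960000) = -1.078400
  f(1.830000) = 1.348900
  x_2 = 1.830000 - 1.348900×(1.830000 - 0.960000)/(1.348900 - (-1.078400))
       = 1.346523
Iteration 2:
  f(1.830000) = 1.348900
  f(1.346523) = -0.186875
  x_3 = 1.346523 - (-0.186875)×(1.346523 - 1.830000)/(-0.186875 - 1.348900)
       = 1.405353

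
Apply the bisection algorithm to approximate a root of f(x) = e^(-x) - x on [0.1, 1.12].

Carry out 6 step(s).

f(x) = e^(-x) - x
Initial interval: [0.1, 1.12]

Iteration 1:
  c_1 = (0.100000 + 1.120000)/2 = 0.610000
  f(c_1) = f(0.610000) = -0.066649
  f(a) × f(c) < 0, new interval: [0.100000, 0.610000]
Iteration 2:
  c_2 = (0.100000 + 0.610000)/2 = 0.355000
  f(c_2) = f(0.355000) = 0.346173
  f(a) × f(c) ≥ 0, new interval: [0.355000, 0.610000]
Iteration 3:
  c_3 = (0.355000 + 0.610000)/2 = 0.482500
  f(c_3) = f(0.482500) = 0.134738
  f(a) × f(c) ≥ 0, new interval: [0.482500, 0.610000]
Iteration 4:
  c_4 = (0.482500 + 0.610000)/2 = 0.546250
  f(c_4) = f(0.546250) = 0.032867
  f(a) × f(c) ≥ 0, new interval: [0.546250, 0.610000]
Iteration 5:
  c_5 = (0.546250 + 0.610000)/2 = 0.578125
  f(c_5) = f(0.578125) = -0.017176
  f(a) × f(c) < 0, new interval: [0.546250, 0.578125]
Iteration 6:
  c_6 = (0.546250 + 0.578125)/2 = 0.562188
  f(c_6) = f(0.562188) = 0.007773
  f(a) × f(c) ≥ 0, new interval: [0.562188, 0.578125]

After 6 iteration(s), the approximation is c_6 = 0.562188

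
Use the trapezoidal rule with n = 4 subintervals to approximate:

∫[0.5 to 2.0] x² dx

f(x) = x²
a = 0.5, b = 2.0, n = 4
h = (b - a)/n = 0.375000

Trapezoidal rule: (h/2)[f(x₀) + 2f(x₁) + 2f(x₂) + ... + f(xₙ)]

x_0 = 0.5000, f(x_0) = 0.250000, coefficient = 1
x_1 = 0.8750, f(x_1) = 0.765625, coefficient = 2
x_2 = 1.2500, f(x_2) = 1.562500, coefficient = 2
x_3 = 1.6250, f(x_3) = 2.640625, coefficient = 2
x_4 = 2.0000, f(x_4) = 4.000000, coefficient = 1

I ≈ (0.375000/2) × 14.187500 = 2.660156
Exact value: 2.625000
Error: 0.035156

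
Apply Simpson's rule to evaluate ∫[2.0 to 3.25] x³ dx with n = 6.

f(x) = x³
a = 2.0, b = 3.25, n = 6
h = (b - a)/n = 0.208333

Simpson's rule: (h/3)[f(x₀) + 4f(x₁) + 2f(x₂) + ... + f(xₙ)]

x_0 = 2.0000, f(x_0) = 8.000000, coefficient = 1
x_1 = 2.2083, f(x_1) = 10.769459, coefficient = 4
x_2 = 2.4167, f(x_2) = 14.114005, coefficient = 2
x_3 = 2.6250, f(x_3) = 18.087891, coefficient = 4
x_4 = 2.8333, f(x_4) = 22.745370, coefficient = 2
x_5 = 3.0417, f(x_5) = 28.140697, coefficient = 4
x_6 = 3.2500, f(x_6) = 34.328125, coefficient = 1

I ≈ (0.208333/3) × 344.039063 = 23.891602
Exact value: 23.891602
Error: 0.000000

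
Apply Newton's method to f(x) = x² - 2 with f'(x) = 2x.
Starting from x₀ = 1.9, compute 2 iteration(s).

f(x) = x² - 2
f'(x) = 2x
x₀ = 1.9

Newton-Raphson formula: x_{n+1} = x_n - f(x_n)/f'(x_n)

Iteration 1:
  f(1.900000) = 1.610000
  f'(1.900000) = 3.800000
  x_1 = 1.900000 - 1.610000/3.800000 = 1.476316
Iteration 2:
  f(1.476316) = 0.179508
  f'(1.476316) = 2.952632
  x_2 = 1.476316 - 0.179508/2.952632 = 1.415520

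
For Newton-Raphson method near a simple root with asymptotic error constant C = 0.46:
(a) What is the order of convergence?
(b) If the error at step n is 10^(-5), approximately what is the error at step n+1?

(a) Newton-Raphson has quadratic (order 2) convergence near simple roots.
    This means |e_{n+1}| ≈ C|e_n|².

(b) With |e_n| = 10^(-5) and C = 0.46:
    |e_{n+1}| ≈ 0.46 × (10^(-5))² = 0.46 × 10^(-10)

(a) 2 (quadratic); (b) |e_{n+1}| ≈ 4.600e-11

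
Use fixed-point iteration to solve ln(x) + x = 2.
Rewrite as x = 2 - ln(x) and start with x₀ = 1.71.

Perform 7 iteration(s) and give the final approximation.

Equation: ln(x) + x = 2
Fixed-point form: x = 2 - ln(x)
x₀ = 1.71

x_1 = g(1.710000) = 1.463507
x_2 = g(1.463507) = 1.619165
x_3 = g(1.619165) = 1.518090
x_4 = g(1.518090) = 1.582547
x_5 = g(1.582547) = 1.540964
x_6 = g(1.540964) = 1.567592
x_7 = g(1.567592) = 1.550460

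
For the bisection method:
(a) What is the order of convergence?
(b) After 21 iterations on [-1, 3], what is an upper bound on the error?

(a) Bisection has linear (order 1) convergence; the error is halved each step.

(b) Error bound = (b-a)/2^n = (3 - (-1))/2^{21}
    = 4/2^{21}

(a) 1 (linear); (b) error ≤ 1.91e-06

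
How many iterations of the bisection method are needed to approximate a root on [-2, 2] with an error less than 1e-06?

We need (b-a)/2^n ≤ 1e-06
(2 - (-2))/2^n ≤ 1e-06
4/2^n ≤ 1e-06
2^n ≥ 4000000
n ≥ log₂(4000000) = 21.93
n ≥ 22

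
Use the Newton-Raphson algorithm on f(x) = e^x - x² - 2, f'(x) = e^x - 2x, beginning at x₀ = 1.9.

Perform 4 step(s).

f(x) = e^x - x² - 2
f'(x) = e^x - 2x
x₀ = 1.9

Newton-Raphson formula: x_{n+1} = x_n - f(x_n)/f'(x_n)

Iteration 1:
  f(1.900000) = 1.075894
  f'(1.900000) = 2.885894
  x_1 = 1.900000 - 1.075894/2.885894 = 1.527189
Iteration 2:
  f(1.527189) = 0.272906
  f'(1.527189) = 1.550834
  x_2 = 1.527189 - 0.272906/1.550834 = 1.351215
Iteration 3:
  f(1.351215) = 0.036333
  f'(1.351215) = 1.159684
  x_3 = 1.351215 - 0.036333/1.159684 = 1.319885
Iteration 4:
  f(1.319885) = 0.000894
  f'(1.319885) = 1.103221
  x_4 = 1.319885 - 0.000894/1.103221 = 1.319074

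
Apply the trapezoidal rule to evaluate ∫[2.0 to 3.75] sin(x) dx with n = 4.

f(x) = sin(x)
a = 2.0, b = 3.75, n = 4
h = (b - a)/n = 0.437500

Trapezoidal rule: (h/2)[f(x₀) + 2f(x₁) + 2f(x₂) + ... + f(xₙ)]

x_0 = 2.0000, f(x_0) = 0.909297, coefficient = 1
x_1 = 2.4375, f(x_1) = 0.647343, coefficient = 2
x_2 = 2.8750, f(x_2) = 0.263446, coefficient = 2
x_3 = 3.3125, f(x_3) = -0.170077, coefficient = 2
x_4 = 3.7500, f(x_4) = -0.571561, coefficient = 1

I ≈ (0.437500/2) × 1.819160 = 0.397941
Exact value: 0.404413
Error: 0.006471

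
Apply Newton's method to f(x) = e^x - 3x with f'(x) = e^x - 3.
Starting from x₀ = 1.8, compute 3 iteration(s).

f(x) = e^x - 3x
f'(x) = e^x - 3
x₀ = 1.8

Newton-Raphson formula: x_{n+1} = x_n - f(x_n)/f'(x_n)

Iteration 1:
  f(1.800000) = 0.649647
  f'(1.800000) = 3.049647
  x_1 = 1.800000 - 0.649647/3.049647 = 1.586976
Iteration 2:
  f(1.586976) = 0.128015
  f'(1.586976) = 1.888943
  x_2 = 1.586976 - 0.128015/1.888943 = 1.519206
Iteration 3:
  f(1.519206) = 0.010978
  f'(1.519206) = 1.568595
  x_3 = 1.519206 - 0.010978/1.568595 = 1.512207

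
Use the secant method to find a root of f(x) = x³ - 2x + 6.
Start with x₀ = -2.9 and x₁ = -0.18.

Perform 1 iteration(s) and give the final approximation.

f(x) = x³ - 2x + 6
x₀ = -2.9, x₁ = -0.18

Secant formula: x_{n+1} = x_n - f(x_n)(x_n - x_{n-1})/(f(x_n) - f(x_{n-1}))

Iteration 1:
  f(-2.900000) = -12.589000
  f(-0.180000) = 6.354168
  x_2 = -0.180000 - 6.354168×(-0.180000 - (-2.900000))/(6.354168 - (-12.589000))
       = -1.092378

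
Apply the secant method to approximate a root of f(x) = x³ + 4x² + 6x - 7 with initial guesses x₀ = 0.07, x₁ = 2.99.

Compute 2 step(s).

f(x) = x³ + 4x² + 6x - 7
x₀ = 0.07, x₁ = 2.99

Secant formula: x_{n+1} = x_n - f(x_n)(x_n - x_{n-1})/(f(x_n) - f(x_{n-1}))

Iteration 1:
  f(0.070000) = -6.560057
  f(2.990000) = 73.431299
  x_2 = 2.990000 - 73.431299×(2.990000 - 0.070000)/(73.431299 - (-6.560057))
       = 0.309468
Iteration 2:
  f(2.990000) = 73.431299
  f(0.309468) = -4.730473
  x_3 = 0.309468 - (-4.730473)×(0.309468 - 2.990000)/(-4.730473 - 73.431299)
       = 0.471698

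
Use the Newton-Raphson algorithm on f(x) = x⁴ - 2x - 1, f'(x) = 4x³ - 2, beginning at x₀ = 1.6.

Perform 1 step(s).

f(x) = x⁴ - 2x - 1
f'(x) = 4x³ - 2
x₀ = 1.6

Newton-Raphson formula: x_{n+1} = x_n - f(x_n)/f'(x_n)

Iteration 1:
  f(1.600000) = 2.353600
  f'(1.600000) = 14.384000
  x_1 = 1.600000 - 2.353600/14.384000 = 1.436374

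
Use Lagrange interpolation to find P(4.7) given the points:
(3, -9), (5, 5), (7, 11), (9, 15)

Lagrange interpolation formula:
P(x) = Σ yᵢ × Lᵢ(x)
where Lᵢ(x) = Π_{j≠i} (x - xⱼ)/(xᵢ - xⱼ)

L_0(4.7) = (4.7 - 5)/(3 - 5) × (4.7 - 7)/(3 - 7) × (4.7 - 9)/(3 - 9) = 0.061812
L_1(4.7) = (4.7 - 3)/(5 - 3) × (4.7 - 7)/(5 - 7) × (4.7 - 9)/(5 - 9) = 1.050812
L_2(4.7) = (4.7 - 3)/(7 - 3) × (4.7 - 5)/(7 - 5) × (4.7 - 9)/(7 - 9) = -0.137062
L_3(4.7) = (4.7 - 3)/(9 - 3) × (4.7 - 5)/(9 - 5) × (4.7 - 7)/(9 - 7) = 0.024437

P(4.7) = (-9)×L_0(4.7) + 5×L_1(4.7) + 11×L_2(4.7) + 15×L_3(4.7)
P(4.7) = 3.556625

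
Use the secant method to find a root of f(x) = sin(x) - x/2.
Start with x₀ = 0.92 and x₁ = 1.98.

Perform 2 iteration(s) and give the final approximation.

f(x) = sin(x) - x/2
x₀ = 0.92, x₁ = 1.98

Secant formula: x_{n+1} = x_n - f(x_n)(x_n - x_{n-1})/(f(x_n) - f(x_{n-1}))

Iteration 1:
  f(0.920000) = 0.335602
  f(1.980000) = -0.072562
  x_2 = 1.980000 - (-0.072562)×(1.980000 - 0.920000)/(-0.072562 - 0.335602)
       = 1.791557
Iteration 2:
  f(1.980000) = -0.072562
  f(1.791557) = 0.079953
  x_3 = 1.791557 - 0.079953×(1.791557 - 1.980000)/(0.079953 - (-0.072562))
       = 1.890344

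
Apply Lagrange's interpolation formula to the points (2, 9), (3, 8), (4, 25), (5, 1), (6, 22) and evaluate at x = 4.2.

Lagrange interpolation formula:
P(x) = Σ yᵢ × Lᵢ(x)
where Lᵢ(x) = Π_{j≠i} (x - xⱼ)/(xᵢ - xⱼ)

L_0(4.2) = (4.2 - 3)/(2 - 3) × (4.2 - 4)/(2 - 4) × (4.2 - 5)/(2 - 5) × (4.2 - 6)/(2 - 6) = 0.014400
L_1(4.2) = (4.2 - 2)/(3 - 2) × (4.2 - 4)/(3 - 4) × (4.2 - 5)/(3 - 5) × (4.2 - 6)/(3 - 6) = -0.105600
L_2(4.2) = (4.2 - 2)/(4 - 2) × (4.2 - 3)/(4 - 3) × (4.2 - 5)/(4 - 5) × (4.2 - 6)/(4 - 6) = 0.950400
L_3(4.2) = (4.2 - 2)/(5 - 2) × (4.2 - 3)/(5 - 3) × (4.2 - 4)/(5 - 4) × (4.2 - 6)/(5 - 6) = 0.158400
L_4(4.2) = (4.2 - 2)/(6 - 2) × (4.2 - 3)/(6 - 3) × (4.2 - 4)/(6 - 4) × (4.2 - 5)/(6 - 5) = -0.017600

P(4.2) = 9×L_0(4.2) + 8×L_1(4.2) + 25×L_2(4.2) + 1×L_3(4.2) + 22×L_4(4.2)
P(4.2) = 22.816000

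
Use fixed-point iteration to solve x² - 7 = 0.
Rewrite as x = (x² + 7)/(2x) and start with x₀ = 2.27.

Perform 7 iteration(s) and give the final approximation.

Equation: x² - 7 = 0
Fixed-point form: x = (x² + 7)/(2x)
x₀ = 2.27

x_1 = g(2.270000) = 2.676850
x_2 = g(2.676850) = 2.645932
x_3 = g(2.645932) = 2.645751
x_4 = g(2.645751) = 2.645751
x_5 = g(2.645751) = 2.645751
x_6 = g(2.645751) = 2.645751
x_7 = g(2.645751) = 2.645751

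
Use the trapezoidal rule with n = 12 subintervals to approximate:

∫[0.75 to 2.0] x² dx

f(x) = x²
a = 0.75, b = 2.0, n = 12
h = (b - a)/n = 0.104167

Trapezoidal rule: (h/2)[f(x₀) + 2f(x₁) + 2f(x₂) + ... + f(xₙ)]

x_0 = 0.7500, f(x_0) = 0.562500, coefficient = 1
x_1 = 0.8542, f(x_1) = 0.729601, coefficient = 2
x_2 = 0.9583, f(x_2) = 0.918403, coefficient = 2
x_3 = 1.0625, f(x_3) = 1.128906, coefficient = 2
x_4 = 1.1667, f(x_4) = 1.361111, coefficient = 2
x_5 = 1.2708, f(x_5) = 1.615017, coefficient = 2
x_6 = 1.3750, f(x_6) = 1.890625, coefficient = 2
x_7 = 1.4792, f(x_7) = 2.187934, coefficient = 2
x_8 = 1.5833, f(x_8) = 2.506944, coefficient = 2
x_9 = 1.6875, f(x_9) = 2.847656, coefficient = 2
x_10 = 1.7917, f(x_10) = 3.210069, coefficient = 2
x_11 = 1.8958, f(x_11) = 3.594184, coefficient = 2
x_12 = 2.0000, f(x_12) = 4.000000, coefficient = 1

I ≈ (0.104167/2) × 48.543403 = 2.528302
Exact value: 2.526042
Error: 0.002261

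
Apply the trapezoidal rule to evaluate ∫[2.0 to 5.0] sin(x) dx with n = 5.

f(x) = sin(x)
a = 2.0, b = 5.0, n = 5
h = (b - a)/n = 0.600000

Trapezoidal rule: (h/2)[f(x₀) + 2f(x₁) + 2f(x₂) + ... + f(xₙ)]

x_0 = 2.0000, f(x_0) = 0.909297, coefficient = 1
x_1 = 2.6000, f(x_1) = 0.515501, coefficient = 2
x_2 = 3.2000, f(x_2) = -0.058374, coefficient = 2
x_3 = 3.8000, f(x_3) = -0.611858, coefficient = 2
x_4 = 4.4000, f(x_4) = -0.951602, coefficient = 2
x_5 = 5.0000, f(x_5) = -0.958924, coefficient = 1

I ≈ (0.600000/2) × -2.262292 = -0.678688
Exact value: -0.699809
Error: 0.021121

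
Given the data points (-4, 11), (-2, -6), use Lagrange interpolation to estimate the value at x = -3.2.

Lagrange interpolation formula:
P(x) = Σ yᵢ × Lᵢ(x)
where Lᵢ(x) = Π_{j≠i} (x - xⱼ)/(xᵢ - xⱼ)

L_0(-3.2) = (-3.2 - (-2))/(-4 - (-2)) = 0.600000
L_1(-3.2) = (-3.2 - (-4))/(-2 - (-4)) = 0.400000

P(-3.2) = 11×L_0(-3.2) + (-6)×L_1(-3.2)
P(-3.2) = 4.200000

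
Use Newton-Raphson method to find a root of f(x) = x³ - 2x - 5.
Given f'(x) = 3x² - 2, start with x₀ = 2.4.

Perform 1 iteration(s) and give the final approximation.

f(x) = x³ - 2x - 5
f'(x) = 3x² - 2
x₀ = 2.4

Newton-Raphson formula: x_{n+1} = x_n - f(x_n)/f'(x_n)

Iteration 1:
  f(2.400000) = 4.024000
  f'(2.400000) = 15.280000
  x_1 = 2.400000 - 4.024000/15.280000 = 2.136649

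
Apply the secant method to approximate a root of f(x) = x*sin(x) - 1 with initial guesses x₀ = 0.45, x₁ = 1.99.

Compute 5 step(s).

f(x) = x*sin(x) - 1
x₀ = 0.45, x₁ = 1.99

Secant formula: x_{n+1} = x_n - f(x_n)(x_n - x_{n-1})/(f(x_n) - f(x_{n-1}))

Iteration 1:
  f(0.450000) = -0.804266
  f(1.990000) = 0.817693
  x_2 = 1.990000 - 0.817693×(1.990000 - 0.450000)/(0.817693 - (-0.804266))
       = 1.213626
Iteration 2:
  f(1.990000) = 0.817693
  f(1.213626) = 0.137034
  x_3 = 1.213626 - 0.137034×(1.213626 - 1.990000)/(0.137034 - 0.817693)
       = 1.057322
Iteration 3:
  f(1.213626) = 0.137034
  f(1.057322) = -0.079026
  x_4 = 1.057322 - (-0.079026)×(1.057322 - 1.213626)/(-0.079026 - 0.137034)
       = 1.114492
Iteration 4:
  f(1.057322) = -0.079026
  f(1.114492) = 0.000465
  x_5 = 1.114492 - 0.000465×(1.114492 - 1.057322)/(0.000465 - (-0.079026))
       = 1.114158
Iteration 5:
  f(1.114492) = 0.000465
  f(1.114158) = 0.000001
  x_6 = 1.114158 - 0.000001×(1.114158 - 1.114492)/(0.000001 - 0.000465)
       = 1.114157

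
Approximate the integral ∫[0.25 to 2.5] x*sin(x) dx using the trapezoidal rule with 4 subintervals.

f(x) = x*sin(x)
a = 0.25, b = 2.5, n = 4
h = (b - a)/n = 0.562500

Trapezoidal rule: (h/2)[f(x₀) + 2f(x₁) + 2f(x₂) + ... + f(xₙ)]

x_0 = 0.2500, f(x_0) = 0.061851, coefficient = 1
x_1 = 0.8125, f(x_1) = 0.589882, coefficient = 2
x_2 = 1.3750, f(x_2) = 1.348728, coefficient = 2
x_3 = 1.9375, f(x_3) = 1.808684, coefficient = 2
x_4 = 2.5000, f(x_4) = 1.496180, coefficient = 1

I ≈ (0.562500/2) × 9.052619 = 2.546049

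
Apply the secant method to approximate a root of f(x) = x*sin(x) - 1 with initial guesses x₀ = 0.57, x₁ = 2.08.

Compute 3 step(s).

f(x) = x*sin(x) - 1
x₀ = 0.57, x₁ = 2.08

Secant formula: x_{n+1} = x_n - f(x_n)(x_n - x_{n-1})/(f(x_n) - f(x_{n-1}))

Iteration 1:
  f(0.570000) = -0.692410
  f(2.080000) = 0.816117
  x_2 = 2.080000 - 0.816117×(2.080000 - 0.570000)/(0.816117 - (-0.692410))
       = 1.263086
Iteration 2:
  f(2.080000) = 0.816117
  f(1.263086) = 0.203758
  x_3 = 1.263086 - 0.203758×(1.263086 - 2.080000)/(0.203758 - 0.816117)
       = 0.991263
Iteration 3:
  f(1.263086) = 0.203758
  f(0.991263) = -0.170592
  x_4 = 0.991263 - (-0.170592)×(0.991263 - 1.263086)/(-0.170592 - 0.203758)
       = 1.115133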